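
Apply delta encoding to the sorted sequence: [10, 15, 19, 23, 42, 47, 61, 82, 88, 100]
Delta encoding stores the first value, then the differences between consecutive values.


First value: 10
Deltas:
  15 - 10 = 5
  19 - 15 = 4
  23 - 19 = 4
  42 - 23 = 19
  47 - 42 = 5
  61 - 47 = 14
  82 - 61 = 21
  88 - 82 = 6
  100 - 88 = 12


Delta encoded: [10, 5, 4, 4, 19, 5, 14, 21, 6, 12]


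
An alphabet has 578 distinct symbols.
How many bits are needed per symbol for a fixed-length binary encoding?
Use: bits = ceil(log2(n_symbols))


log2(578) = 9.1749
Bracket: 2^9 = 512 < 578 <= 2^10 = 1024
So ceil(log2(578)) = 10

bits = ceil(log2(578)) = ceil(9.1749) = 10 bits


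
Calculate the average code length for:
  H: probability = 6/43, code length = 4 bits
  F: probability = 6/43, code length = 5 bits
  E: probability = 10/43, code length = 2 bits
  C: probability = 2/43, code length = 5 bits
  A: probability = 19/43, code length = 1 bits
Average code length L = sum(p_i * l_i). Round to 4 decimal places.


Weighted contributions p_i * l_i:
  H: (6/43) * 4 = 24/43
  F: (6/43) * 5 = 30/43
  E: (10/43) * 2 = 20/43
  C: (2/43) * 5 = 10/43
  A: (19/43) * 1 = 19/43
Sum = (24 + 30 + 20 + 10 + 19)/43 = 103/43

L = 103/43 = 2.3953 bits/symbol


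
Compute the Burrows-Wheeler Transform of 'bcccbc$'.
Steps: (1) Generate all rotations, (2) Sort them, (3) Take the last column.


Rotations (sorted):
  0: $bcccbc -> last char: c
  1: bc$bccc -> last char: c
  2: bcccbc$ -> last char: $
  3: c$bcccb -> last char: b
  4: cbc$bcc -> last char: c
  5: ccbc$bc -> last char: c
  6: cccbc$b -> last char: b


BWT = cc$bccb


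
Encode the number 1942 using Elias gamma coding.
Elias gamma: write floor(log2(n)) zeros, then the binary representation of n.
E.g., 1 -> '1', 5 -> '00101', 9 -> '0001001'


num_bits = floor(log2(1942)) + 1 = 11
leading_zeros = num_bits - 1 = 10
binary(1942) = 11110010110

Elias gamma(1942) = '0000000000' + '11110010110' = 000000000011110010110 (21 bits)


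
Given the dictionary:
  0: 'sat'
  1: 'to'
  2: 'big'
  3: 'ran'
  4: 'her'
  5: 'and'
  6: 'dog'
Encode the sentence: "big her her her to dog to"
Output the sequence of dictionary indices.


Look up each word in the dictionary:
  'big' -> 2
  'her' -> 4
  'her' -> 4
  'her' -> 4
  'to' -> 1
  'dog' -> 6
  'to' -> 1

Encoded: [2, 4, 4, 4, 1, 6, 1]


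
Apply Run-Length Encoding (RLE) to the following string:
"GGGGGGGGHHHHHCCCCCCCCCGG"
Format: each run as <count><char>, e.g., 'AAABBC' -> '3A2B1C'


Scanning runs left to right:
  i=0: run of 'G' x 8 -> '8G'
  i=8: run of 'H' x 5 -> '5H'
  i=13: run of 'C' x 9 -> '9C'
  i=22: run of 'G' x 2 -> '2G'

RLE = 8G5H9C2G


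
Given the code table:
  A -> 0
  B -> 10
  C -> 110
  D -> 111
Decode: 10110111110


Decoding:
10 -> B
110 -> C
111 -> D
110 -> C


Result: BCDC


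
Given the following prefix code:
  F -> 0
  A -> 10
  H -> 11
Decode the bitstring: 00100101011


Decoding step by step:
Bits 0 -> F
Bits 0 -> F
Bits 10 -> A
Bits 0 -> F
Bits 10 -> A
Bits 10 -> A
Bits 11 -> H


Decoded message: FFAFAAH


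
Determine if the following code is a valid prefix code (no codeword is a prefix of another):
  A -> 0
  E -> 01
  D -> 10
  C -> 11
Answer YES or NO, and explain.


Checking each pair (does one codeword prefix another?):
  A='0' vs E='01': prefix -- VIOLATION

NO -- this is NOT a valid prefix code. A (0) is a prefix of E (01).


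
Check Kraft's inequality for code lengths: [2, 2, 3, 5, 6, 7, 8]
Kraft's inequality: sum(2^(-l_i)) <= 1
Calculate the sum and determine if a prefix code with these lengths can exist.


Sum = 2^(-2) + 2^(-2) + 2^(-3) + 2^(-5) + 2^(-6) + 2^(-7) + 2^(-8)
    = 0.25 + 0.25 + 0.125 + 0.03125 + 0.015625 + 0.0078125 + 0.00390625
    = 175/256 = 0.68359375
Since 0.68359375 <= 1, Kraft's inequality IS satisfied.
A prefix code with these lengths CAN exist.

Kraft sum = 0.68359375. Satisfied.


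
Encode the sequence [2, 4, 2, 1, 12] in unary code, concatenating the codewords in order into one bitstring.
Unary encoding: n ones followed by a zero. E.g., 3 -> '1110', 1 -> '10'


Encode each number as n ones followed by a terminating 0:
  2 -> 110 (3 bits)
  4 -> 11110 (5 bits)
  2 -> 110 (3 bits)
  1 -> 10 (2 bits)
  12 -> 1111111111110 (13 bits)
Total length = 3 + 5 + 3 + 2 + 13 = 26 bits.

Unary([2, 4, 2, 1, 12]) = 11011110110101111111111110 (26 bits)


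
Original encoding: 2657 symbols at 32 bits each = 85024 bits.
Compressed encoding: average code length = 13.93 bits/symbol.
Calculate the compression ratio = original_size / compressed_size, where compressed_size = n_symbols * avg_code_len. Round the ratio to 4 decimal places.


original_size = n_symbols * orig_bits = 2657 * 32 = 85024 bits
compressed_size = n_symbols * avg_code_len = 2657 * 13.93 = 37012.01 bits
ratio = original_size / compressed_size = 85024 / 37012.01 = 2.2972

Compression ratio = 2.2972


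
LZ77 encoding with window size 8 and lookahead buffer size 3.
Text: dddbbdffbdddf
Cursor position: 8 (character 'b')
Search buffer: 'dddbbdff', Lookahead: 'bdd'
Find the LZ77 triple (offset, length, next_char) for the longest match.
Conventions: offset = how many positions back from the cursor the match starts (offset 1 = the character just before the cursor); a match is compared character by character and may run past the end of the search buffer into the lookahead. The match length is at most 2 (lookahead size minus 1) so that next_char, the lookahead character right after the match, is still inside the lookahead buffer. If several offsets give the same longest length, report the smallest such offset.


Try each offset into the search buffer:
  offset=1 (pos 7, char 'f'): match length 0
  offset=2 (pos 6, char 'f'): match length 0
  offset=3 (pos 5, char 'd'): match length 0
  offset=4 (pos 4, char 'b'): match length 2
  offset=5 (pos 3, char 'b'): match length 1
  offset=6 (pos 2, char 'd'): match length 0
  offset=7 (pos 1, char 'd'): match length 0
  offset=8 (pos 0, char 'd'): match length 0
Longest match has length 2 at offset 4.
next_char = character at position 8 + 2 = 10 -> 'd'

Best match: offset=4, length=2 (matching 'bd' starting at position 4)
LZ77 triple: (4, 2, 'd')


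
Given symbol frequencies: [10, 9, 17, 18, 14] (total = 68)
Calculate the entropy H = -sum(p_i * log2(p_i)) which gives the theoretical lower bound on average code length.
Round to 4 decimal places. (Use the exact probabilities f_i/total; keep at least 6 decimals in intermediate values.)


Per-symbol terms -p_i * log2(p_i) with p_i = f_i/68:
  p = 10/68 = 0.147059: log2(p) = -2.765535, -p*log2(p) = 0.406696
  p = 9/68 = 0.132353: log2(p) = -2.917538, -p*log2(p) = 0.386145
  p = 17/68 = 0.250000: log2(p) = -2.000000, -p*log2(p) = 0.500000
  p = 18/68 = 0.264706: log2(p) = -1.917538, -p*log2(p) = 0.507584
  p = 14/68 = 0.205882: log2(p) = -2.280108, -p*log2(p) = 0.469434
H = 0.406696 + 0.386145 + 0.500000 + 0.507584 + 0.469434 = 2.269859

H = 2.2699 bits/symbol


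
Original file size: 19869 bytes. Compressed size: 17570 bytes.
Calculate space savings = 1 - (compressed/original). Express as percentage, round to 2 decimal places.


ratio = compressed/original = 17570/19869 = 0.884292
savings = 1 - ratio = 1 - 0.884292 = 0.115708
as a percentage: 0.115708 * 100 = 11.57%

Space savings = 1 - 17570/19869 = 11.57%


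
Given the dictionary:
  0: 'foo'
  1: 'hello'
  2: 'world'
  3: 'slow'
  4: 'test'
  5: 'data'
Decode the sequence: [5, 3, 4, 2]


Look up each index in the dictionary:
  5 -> 'data'
  3 -> 'slow'
  4 -> 'test'
  2 -> 'world'

Decoded: "data slow test world"


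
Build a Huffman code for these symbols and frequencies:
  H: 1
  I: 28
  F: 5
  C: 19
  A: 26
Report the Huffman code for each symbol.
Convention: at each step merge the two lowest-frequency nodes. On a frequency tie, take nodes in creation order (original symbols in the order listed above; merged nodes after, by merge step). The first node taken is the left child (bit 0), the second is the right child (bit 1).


Huffman tree construction:
Step 1: Merge H(1) + F(5) = 6
Step 2: Merge (H+F)(6) + C(19) = 25
Step 3: Merge ((H+F)+C)(25) + A(26) = 51
Step 4: Merge I(28) + (((H+F)+C)+A)(51) = 79
Read each symbol's code off the tree from the root (left child = 0, right child = 1).

Codes:
  H: 1000 (length 4)
  I: 0 (length 1)
  F: 1001 (length 4)
  C: 101 (length 3)
  A: 11 (length 2)
Average code length: 161/79 = 2.0380 bits/symbol


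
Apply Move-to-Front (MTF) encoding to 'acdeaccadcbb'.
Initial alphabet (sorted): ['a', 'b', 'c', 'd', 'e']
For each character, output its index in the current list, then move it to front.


MTF encoding:
'a': index 0 in ['a', 'b', 'c', 'd', 'e'] -> ['a', 'b', 'c', 'd', 'e']
'c': index 2 in ['a', 'b', 'c', 'd', 'e'] -> ['c', 'a', 'b', 'd', 'e']
'd': index 3 in ['c', 'a', 'b', 'd', 'e'] -> ['d', 'c', 'a', 'b', 'e']
'e': index 4 in ['d', 'c', 'a', 'b', 'e'] -> ['e', 'd', 'c', 'a', 'b']
'a': index 3 in ['e', 'd', 'c', 'a', 'b'] -> ['a', 'e', 'd', 'c', 'b']
'c': index 3 in ['a', 'e', 'd', 'c', 'b'] -> ['c', 'a', 'e', 'd', 'b']
'c': index 0 in ['c', 'a', 'e', 'd', 'b'] -> ['c', 'a', 'e', 'd', 'b']
'a': index 1 in ['c', 'a', 'e', 'd', 'b'] -> ['a', 'c', 'e', 'd', 'b']
'd': index 3 in ['a', 'c', 'e', 'd', 'b'] -> ['d', 'a', 'c', 'e', 'b']
'c': index 2 in ['d', 'a', 'c', 'e', 'b'] -> ['c', 'd', 'a', 'e', 'b']
'b': index 4 in ['c', 'd', 'a', 'e', 'b'] -> ['b', 'c', 'd', 'a', 'e']
'b': index 0 in ['b', 'c', 'd', 'a', 'e'] -> ['b', 'c', 'd', 'a', 'e']


Output: [0, 2, 3, 4, 3, 3, 0, 1, 3, 2, 4, 0]


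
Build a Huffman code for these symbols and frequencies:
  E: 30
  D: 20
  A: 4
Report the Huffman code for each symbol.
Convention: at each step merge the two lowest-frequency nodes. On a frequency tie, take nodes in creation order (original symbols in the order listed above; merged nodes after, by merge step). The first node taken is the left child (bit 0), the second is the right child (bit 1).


Huffman tree construction:
Step 1: Merge A(4) + D(20) = 24
Step 2: Merge (A+D)(24) + E(30) = 54
Read each symbol's code off the tree from the root (left child = 0, right child = 1).

Codes:
  E: 1 (length 1)
  D: 01 (length 2)
  A: 00 (length 2)
Average code length: 78/54 = 1.4444 bits/symbol


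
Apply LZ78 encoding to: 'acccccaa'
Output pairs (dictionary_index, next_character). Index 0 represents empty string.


LZ78 encoding steps:
Dictionary: {0: ''}
Step 1: w='' (idx 0), next='a' -> output (0, 'a'), add 'a' as idx 1
Step 2: w='' (idx 0), next='c' -> output (0, 'c'), add 'c' as idx 2
Step 3: w='c' (idx 2), next='c' -> output (2, 'c'), add 'cc' as idx 3
Step 4: w='cc' (idx 3), next='a' -> output (3, 'a'), add 'cca' as idx 4
Step 5: w='a' (idx 1), end of input -> output (1, '')


Encoded: [(0, 'a'), (0, 'c'), (2, 'c'), (3, 'a'), (1, '')]


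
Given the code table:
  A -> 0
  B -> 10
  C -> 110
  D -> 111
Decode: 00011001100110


Decoding:
0 -> A
0 -> A
0 -> A
110 -> C
0 -> A
110 -> C
0 -> A
110 -> C


Result: AAACACAC


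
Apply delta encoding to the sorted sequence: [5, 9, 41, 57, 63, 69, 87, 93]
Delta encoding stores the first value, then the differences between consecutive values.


First value: 5
Deltas:
  9 - 5 = 4
  41 - 9 = 32
  57 - 41 = 16
  63 - 57 = 6
  69 - 63 = 6
  87 - 69 = 18
  93 - 87 = 6


Delta encoded: [5, 4, 32, 16, 6, 6, 18, 6]


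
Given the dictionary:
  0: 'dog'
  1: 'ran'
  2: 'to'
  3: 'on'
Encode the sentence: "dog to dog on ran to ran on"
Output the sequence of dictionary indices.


Look up each word in the dictionary:
  'dog' -> 0
  'to' -> 2
  'dog' -> 0
  'on' -> 3
  'ran' -> 1
  'to' -> 2
  'ran' -> 1
  'on' -> 3

Encoded: [0, 2, 0, 3, 1, 2, 1, 3]


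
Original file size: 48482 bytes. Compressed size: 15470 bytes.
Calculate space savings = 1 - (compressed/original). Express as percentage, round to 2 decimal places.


ratio = compressed/original = 15470/48482 = 0.319087
savings = 1 - ratio = 1 - 0.319087 = 0.680913
as a percentage: 0.680913 * 100 = 68.09%

Space savings = 1 - 15470/48482 = 68.09%


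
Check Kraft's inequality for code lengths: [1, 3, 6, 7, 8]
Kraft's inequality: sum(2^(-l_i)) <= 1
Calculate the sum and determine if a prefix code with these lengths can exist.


Sum = 2^(-1) + 2^(-3) + 2^(-6) + 2^(-7) + 2^(-8)
    = 0.5 + 0.125 + 0.015625 + 0.0078125 + 0.00390625
    = 167/256 = 0.65234375
Since 0.65234375 <= 1, Kraft's inequality IS satisfied.
A prefix code with these lengths CAN exist.

Kraft sum = 0.65234375. Satisfied.


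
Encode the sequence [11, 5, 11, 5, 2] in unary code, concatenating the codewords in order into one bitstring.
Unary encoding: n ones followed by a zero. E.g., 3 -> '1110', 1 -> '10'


Encode each number as n ones followed by a terminating 0:
  11 -> 111111111110 (12 bits)
  5 -> 111110 (6 bits)
  11 -> 111111111110 (12 bits)
  5 -> 111110 (6 bits)
  2 -> 110 (3 bits)
Total length = 12 + 6 + 12 + 6 + 3 = 39 bits.

Unary([11, 5, 11, 5, 2]) = 111111111110111110111111111110111110110 (39 bits)


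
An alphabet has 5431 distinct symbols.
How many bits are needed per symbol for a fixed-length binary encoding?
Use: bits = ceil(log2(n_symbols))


log2(5431) = 12.407
Bracket: 2^12 = 4096 < 5431 <= 2^13 = 8192
So ceil(log2(5431)) = 13

bits = ceil(log2(5431)) = ceil(12.407) = 13 bits


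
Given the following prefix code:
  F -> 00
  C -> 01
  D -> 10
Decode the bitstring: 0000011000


Decoding step by step:
Bits 00 -> F
Bits 00 -> F
Bits 01 -> C
Bits 10 -> D
Bits 00 -> F


Decoded message: FFCDF


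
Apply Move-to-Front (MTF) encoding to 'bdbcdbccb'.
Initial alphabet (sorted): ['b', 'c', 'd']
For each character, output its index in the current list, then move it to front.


MTF encoding:
'b': index 0 in ['b', 'c', 'd'] -> ['b', 'c', 'd']
'd': index 2 in ['b', 'c', 'd'] -> ['d', 'b', 'c']
'b': index 1 in ['d', 'b', 'c'] -> ['b', 'd', 'c']
'c': index 2 in ['b', 'd', 'c'] -> ['c', 'b', 'd']
'd': index 2 in ['c', 'b', 'd'] -> ['d', 'c', 'b']
'b': index 2 in ['d', 'c', 'b'] -> ['b', 'd', 'c']
'c': index 2 in ['b', 'd', 'c'] -> ['c', 'b', 'd']
'c': index 0 in ['c', 'b', 'd'] -> ['c', 'b', 'd']
'b': index 1 in ['c', 'b', 'd'] -> ['b', 'c', 'd']


Output: [0, 2, 1, 2, 2, 2, 2, 0, 1]


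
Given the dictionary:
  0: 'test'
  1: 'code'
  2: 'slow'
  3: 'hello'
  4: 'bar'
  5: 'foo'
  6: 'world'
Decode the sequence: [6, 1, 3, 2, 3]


Look up each index in the dictionary:
  6 -> 'world'
  1 -> 'code'
  3 -> 'hello'
  2 -> 'slow'
  3 -> 'hello'

Decoded: "world code hello slow hello"


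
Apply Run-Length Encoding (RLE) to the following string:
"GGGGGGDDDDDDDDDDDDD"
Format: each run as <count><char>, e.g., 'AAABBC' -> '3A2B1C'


Scanning runs left to right:
  i=0: run of 'G' x 6 -> '6G'
  i=6: run of 'D' x 13 -> '13D'

RLE = 6G13D


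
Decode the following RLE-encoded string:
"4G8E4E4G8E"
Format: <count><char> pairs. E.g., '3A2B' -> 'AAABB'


Expanding each <count><char> pair:
  4G -> 'GGGG'
  8E -> 'EEEEEEEE'
  4E -> 'EEEE'
  4G -> 'GGGG'
  8E -> 'EEEEEEEE'

Decoded = GGGGEEEEEEEEEEEEGGGGEEEEEEEE


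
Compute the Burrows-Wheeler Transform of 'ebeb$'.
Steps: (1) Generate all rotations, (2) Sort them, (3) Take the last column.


Rotations (sorted):
  0: $ebeb -> last char: b
  1: b$ebe -> last char: e
  2: beb$e -> last char: e
  3: eb$eb -> last char: b
  4: ebeb$ -> last char: $


BWT = beeb$


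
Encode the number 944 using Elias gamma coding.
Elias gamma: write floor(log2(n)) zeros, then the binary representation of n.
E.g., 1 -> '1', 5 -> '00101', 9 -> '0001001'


num_bits = floor(log2(944)) + 1 = 10
leading_zeros = num_bits - 1 = 9
binary(944) = 1110110000

Elias gamma(944) = '000000000' + '1110110000' = 0000000001110110000 (19 bits)


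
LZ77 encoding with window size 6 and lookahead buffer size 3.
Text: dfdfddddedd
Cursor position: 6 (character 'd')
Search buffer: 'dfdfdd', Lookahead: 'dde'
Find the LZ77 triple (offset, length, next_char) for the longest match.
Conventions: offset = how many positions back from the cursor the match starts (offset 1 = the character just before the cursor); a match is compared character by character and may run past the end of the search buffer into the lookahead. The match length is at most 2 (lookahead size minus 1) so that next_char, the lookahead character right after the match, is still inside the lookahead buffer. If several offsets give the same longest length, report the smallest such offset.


Try each offset into the search buffer:
  offset=1 (pos 5, char 'd'): match length 2
  offset=2 (pos 4, char 'd'): match length 2
  offset=3 (pos 3, char 'f'): match length 0
  offset=4 (pos 2, char 'd'): match length 1
  offset=5 (pos 1, char 'f'): match length 0
  offset=6 (pos 0, char 'd'): match length 1
Longest match has length 2, found at offsets 1, 2; take the smallest, offset 1.
next_char = character at position 6 + 2 = 8 -> 'e'

Best match: offset=1, length=2 (matching 'dd' starting at position 5)
LZ77 triple: (1, 2, 'e')


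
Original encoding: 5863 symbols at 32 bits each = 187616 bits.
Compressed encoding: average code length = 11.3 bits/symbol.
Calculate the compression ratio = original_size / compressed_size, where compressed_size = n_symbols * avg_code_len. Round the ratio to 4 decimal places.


original_size = n_symbols * orig_bits = 5863 * 32 = 187616 bits
compressed_size = n_symbols * avg_code_len = 5863 * 11.3 = 66251.9 bits
ratio = original_size / compressed_size = 187616 / 66251.9 = 2.8319

Compression ratio = 2.8319


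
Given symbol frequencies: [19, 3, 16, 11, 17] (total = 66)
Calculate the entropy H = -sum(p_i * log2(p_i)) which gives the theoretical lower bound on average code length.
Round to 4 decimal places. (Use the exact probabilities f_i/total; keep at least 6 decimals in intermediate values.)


Per-symbol terms -p_i * log2(p_i) with p_i = f_i/66:
  p = 19/66 = 0.287879: log2(p) = -1.796467, -p*log2(p) = 0.517165
  p = 3/66 = 0.045455: log2(p) = -4.459432, -p*log2(p) = 0.202701
  p = 16/66 = 0.242424: log2(p) = -2.044394, -p*log2(p) = 0.495611
  p = 11/66 = 0.166667: log2(p) = -2.584963, -p*log2(p) = 0.430827
  p = 17/66 = 0.257576: log2(p) = -1.956931, -p*log2(p) = 0.504058
H = 0.517165 + 0.202701 + 0.495611 + 0.430827 + 0.504058 = 2.150362

H = 2.1504 bits/symbol


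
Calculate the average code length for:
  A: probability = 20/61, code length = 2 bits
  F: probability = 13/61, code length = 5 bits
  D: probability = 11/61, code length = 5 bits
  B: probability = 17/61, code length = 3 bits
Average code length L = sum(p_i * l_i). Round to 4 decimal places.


Weighted contributions p_i * l_i:
  A: (20/61) * 2 = 40/61
  F: (13/61) * 5 = 65/61
  D: (11/61) * 5 = 55/61
  B: (17/61) * 3 = 51/61
Sum = (40 + 65 + 55 + 51)/61 = 211/61

L = 211/61 = 3.4590 bits/symbol


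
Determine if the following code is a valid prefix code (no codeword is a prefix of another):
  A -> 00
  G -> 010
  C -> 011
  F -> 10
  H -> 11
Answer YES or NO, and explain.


Checking each pair (does one codeword prefix another?):
  A='00' vs G='010': no prefix
  A='00' vs C='011': no prefix
  A='00' vs F='10': no prefix
  A='00' vs H='11': no prefix
  G='010' vs A='00': no prefix
  G='010' vs C='011': no prefix
  G='010' vs F='10': no prefix
  G='010' vs H='11': no prefix
  C='011' vs A='00': no prefix
  C='011' vs G='010': no prefix
  C='011' vs F='10': no prefix
  C='011' vs H='11': no prefix
  F='10' vs A='00': no prefix
  F='10' vs G='010': no prefix
  F='10' vs C='011': no prefix
  F='10' vs H='11': no prefix
  H='11' vs A='00': no prefix
  H='11' vs G='010': no prefix
  H='11' vs C='011': no prefix
  H='11' vs F='10': no prefix
No violation found over all pairs.

YES -- this is a valid prefix code. No codeword is a prefix of any other codeword.


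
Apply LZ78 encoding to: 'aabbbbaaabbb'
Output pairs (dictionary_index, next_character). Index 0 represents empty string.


LZ78 encoding steps:
Dictionary: {0: ''}
Step 1: w='' (idx 0), next='a' -> output (0, 'a'), add 'a' as idx 1
Step 2: w='a' (idx 1), next='b' -> output (1, 'b'), add 'ab' as idx 2
Step 3: w='' (idx 0), next='b' -> output (0, 'b'), add 'b' as idx 3
Step 4: w='b' (idx 3), next='b' -> output (3, 'b'), add 'bb' as idx 4
Step 5: w='a' (idx 1), next='a' -> output (1, 'a'), add 'aa' as idx 5
Step 6: w='ab' (idx 2), next='b' -> output (2, 'b'), add 'abb' as idx 6
Step 7: w='b' (idx 3), end of input -> output (3, '')


Encoded: [(0, 'a'), (1, 'b'), (0, 'b'), (3, 'b'), (1, 'a'), (2, 'b'), (3, '')]


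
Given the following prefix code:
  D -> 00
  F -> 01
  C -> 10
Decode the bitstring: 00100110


Decoding step by step:
Bits 00 -> D
Bits 10 -> C
Bits 01 -> F
Bits 10 -> C


Decoded message: DCFC


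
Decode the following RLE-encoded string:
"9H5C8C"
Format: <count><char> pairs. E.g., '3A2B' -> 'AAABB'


Expanding each <count><char> pair:
  9H -> 'HHHHHHHHH'
  5C -> 'CCCCC'
  8C -> 'CCCCCCCC'

Decoded = HHHHHHHHHCCCCCCCCCCCCC


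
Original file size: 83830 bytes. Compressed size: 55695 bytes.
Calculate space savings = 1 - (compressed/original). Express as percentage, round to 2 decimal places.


ratio = compressed/original = 55695/83830 = 0.66438
savings = 1 - ratio = 1 - 0.66438 = 0.33562
as a percentage: 0.33562 * 100 = 33.56%

Space savings = 1 - 55695/83830 = 33.56%


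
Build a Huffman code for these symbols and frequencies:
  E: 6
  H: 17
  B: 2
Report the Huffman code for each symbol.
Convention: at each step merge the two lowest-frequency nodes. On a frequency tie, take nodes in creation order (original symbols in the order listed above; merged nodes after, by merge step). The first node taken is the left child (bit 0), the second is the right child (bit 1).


Huffman tree construction:
Step 1: Merge B(2) + E(6) = 8
Step 2: Merge (B+E)(8) + H(17) = 25
Read each symbol's code off the tree from the root (left child = 0, right child = 1).

Codes:
  E: 01 (length 2)
  H: 1 (length 1)
  B: 00 (length 2)
Average code length: 33/25 = 1.3200 bits/symbol


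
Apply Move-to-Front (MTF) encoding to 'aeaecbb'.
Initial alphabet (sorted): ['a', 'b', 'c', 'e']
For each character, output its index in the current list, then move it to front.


MTF encoding:
'a': index 0 in ['a', 'b', 'c', 'e'] -> ['a', 'b', 'c', 'e']
'e': index 3 in ['a', 'b', 'c', 'e'] -> ['e', 'a', 'b', 'c']
'a': index 1 in ['e', 'a', 'b', 'c'] -> ['a', 'e', 'b', 'c']
'e': index 1 in ['a', 'e', 'b', 'c'] -> ['e', 'a', 'b', 'c']
'c': index 3 in ['e', 'a', 'b', 'c'] -> ['c', 'e', 'a', 'b']
'b': index 3 in ['c', 'e', 'a', 'b'] -> ['b', 'c', 'e', 'a']
'b': index 0 in ['b', 'c', 'e', 'a'] -> ['b', 'c', 'e', 'a']


Output: [0, 3, 1, 1, 3, 3, 0]


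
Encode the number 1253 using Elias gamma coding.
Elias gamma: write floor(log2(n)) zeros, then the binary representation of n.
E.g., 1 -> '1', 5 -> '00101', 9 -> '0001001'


num_bits = floor(log2(1253)) + 1 = 11
leading_zeros = num_bits - 1 = 10
binary(1253) = 10011100101

Elias gamma(1253) = '0000000000' + '10011100101' = 000000000010011100101 (21 bits)


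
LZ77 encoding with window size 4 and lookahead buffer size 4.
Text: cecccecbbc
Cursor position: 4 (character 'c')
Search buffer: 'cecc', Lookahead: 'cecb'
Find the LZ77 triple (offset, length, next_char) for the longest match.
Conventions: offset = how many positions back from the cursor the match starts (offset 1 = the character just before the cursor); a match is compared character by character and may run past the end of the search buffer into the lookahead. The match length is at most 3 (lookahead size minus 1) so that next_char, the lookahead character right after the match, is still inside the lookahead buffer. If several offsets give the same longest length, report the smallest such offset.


Try each offset into the search buffer:
  offset=1 (pos 3, char 'c'): match length 1
  offset=2 (pos 2, char 'c'): match length 1
  offset=3 (pos 1, char 'e'): match length 0
  offset=4 (pos 0, char 'c'): match length 3
Longest match has length 3 at offset 4.
next_char = character at position 4 + 3 = 7 -> 'b'

Best match: offset=4, length=3 (matching 'cec' starting at position 0)
LZ77 triple: (4, 3, 'b')


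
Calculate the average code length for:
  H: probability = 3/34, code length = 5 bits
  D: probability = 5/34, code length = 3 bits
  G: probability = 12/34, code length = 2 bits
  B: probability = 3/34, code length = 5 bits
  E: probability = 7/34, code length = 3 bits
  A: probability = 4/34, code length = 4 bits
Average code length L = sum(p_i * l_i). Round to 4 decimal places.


Weighted contributions p_i * l_i:
  H: (3/34) * 5 = 15/34
  D: (5/34) * 3 = 15/34
  G: (12/34) * 2 = 24/34
  B: (3/34) * 5 = 15/34
  E: (7/34) * 3 = 21/34
  A: (4/34) * 4 = 16/34
Sum = (15 + 15 + 24 + 15 + 21 + 16)/34 = 106/34

L = 106/34 = 3.1176 bits/symbol


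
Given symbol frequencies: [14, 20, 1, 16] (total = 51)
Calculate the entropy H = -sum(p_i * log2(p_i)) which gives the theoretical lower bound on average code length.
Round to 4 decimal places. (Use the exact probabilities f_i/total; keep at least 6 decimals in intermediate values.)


Per-symbol terms -p_i * log2(p_i) with p_i = f_i/51:
  p = 14/51 = 0.274510: log2(p) = -1.865070, -p*log2(p) = 0.511980
  p = 20/51 = 0.392157: log2(p) = -1.350497, -p*log2(p) = 0.529607
  p = 1/51 = 0.019608: log2(p) = -5.672425, -p*log2(p) = 0.111224
  p = 16/51 = 0.313725: log2(p) = -1.672425, -p*log2(p) = 0.524682
H = 0.511980 + 0.529607 + 0.111224 + 0.524682 = 1.677493

H = 1.6775 bits/symbol


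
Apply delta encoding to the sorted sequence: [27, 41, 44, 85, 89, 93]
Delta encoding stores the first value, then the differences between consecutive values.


First value: 27
Deltas:
  41 - 27 = 14
  44 - 41 = 3
  85 - 44 = 41
  89 - 85 = 4
  93 - 89 = 4


Delta encoded: [27, 14, 3, 41, 4, 4]


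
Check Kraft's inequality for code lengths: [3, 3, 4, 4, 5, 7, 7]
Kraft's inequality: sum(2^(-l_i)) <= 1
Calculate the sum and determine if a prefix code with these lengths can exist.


Sum = 2^(-3) + 2^(-3) + 2^(-4) + 2^(-4) + 2^(-5) + 2^(-7) + 2^(-7)
    = 0.125 + 0.125 + 0.0625 + 0.0625 + 0.03125 + 0.0078125 + 0.0078125
    = 54/128 = 0.421875
Since 0.421875 <= 1, Kraft's inequality IS satisfied.
A prefix code with these lengths CAN exist.

Kraft sum = 0.421875. Satisfied.


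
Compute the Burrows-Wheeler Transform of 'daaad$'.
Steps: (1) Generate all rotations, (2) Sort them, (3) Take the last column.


Rotations (sorted):
  0: $daaad -> last char: d
  1: aaad$d -> last char: d
  2: aad$da -> last char: a
  3: ad$daa -> last char: a
  4: d$daaa -> last char: a
  5: daaad$ -> last char: $


BWT = ddaaa$


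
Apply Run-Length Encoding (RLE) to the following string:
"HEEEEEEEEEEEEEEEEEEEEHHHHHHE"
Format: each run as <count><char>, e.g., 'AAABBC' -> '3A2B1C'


Scanning runs left to right:
  i=0: run of 'H' x 1 -> '1H'
  i=1: run of 'E' x 20 -> '20E'
  i=21: run of 'H' x 6 -> '6H'
  i=27: run of 'E' x 1 -> '1E'

RLE = 1H20E6H1E


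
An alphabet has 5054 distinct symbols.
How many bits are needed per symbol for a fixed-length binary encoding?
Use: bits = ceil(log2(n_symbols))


log2(5054) = 12.3032
Bracket: 2^12 = 4096 < 5054 <= 2^13 = 8192
So ceil(log2(5054)) = 13

bits = ceil(log2(5054)) = ceil(12.3032) = 13 bits


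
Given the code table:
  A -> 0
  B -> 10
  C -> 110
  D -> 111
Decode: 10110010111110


Decoding:
10 -> B
110 -> C
0 -> A
10 -> B
111 -> D
110 -> C


Result: BCABDC


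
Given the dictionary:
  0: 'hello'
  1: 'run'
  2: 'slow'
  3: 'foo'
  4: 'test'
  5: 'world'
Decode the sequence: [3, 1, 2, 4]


Look up each index in the dictionary:
  3 -> 'foo'
  1 -> 'run'
  2 -> 'slow'
  4 -> 'test'

Decoded: "foo run slow test"


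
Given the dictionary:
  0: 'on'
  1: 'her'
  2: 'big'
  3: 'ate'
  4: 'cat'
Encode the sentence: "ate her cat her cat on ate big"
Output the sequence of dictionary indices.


Look up each word in the dictionary:
  'ate' -> 3
  'her' -> 1
  'cat' -> 4
  'her' -> 1
  'cat' -> 4
  'on' -> 0
  'ate' -> 3
  'big' -> 2

Encoded: [3, 1, 4, 1, 4, 0, 3, 2]


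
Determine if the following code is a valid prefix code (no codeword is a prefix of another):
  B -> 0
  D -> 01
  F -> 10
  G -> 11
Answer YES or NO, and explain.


Checking each pair (does one codeword prefix another?):
  B='0' vs D='01': prefix -- VIOLATION

NO -- this is NOT a valid prefix code. B (0) is a prefix of D (01).


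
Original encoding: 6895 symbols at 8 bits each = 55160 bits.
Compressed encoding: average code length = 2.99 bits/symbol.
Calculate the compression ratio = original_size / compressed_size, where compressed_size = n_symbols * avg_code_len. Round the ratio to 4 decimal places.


original_size = n_symbols * orig_bits = 6895 * 8 = 55160 bits
compressed_size = n_symbols * avg_code_len = 6895 * 2.99 = 20616.05 bits
ratio = original_size / compressed_size = 55160 / 20616.05 = 2.6756

Compression ratio = 2.6756


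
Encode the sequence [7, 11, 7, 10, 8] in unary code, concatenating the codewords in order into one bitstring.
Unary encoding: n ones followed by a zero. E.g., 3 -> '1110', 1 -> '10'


Encode each number as n ones followed by a terminating 0:
  7 -> 11111110 (8 bits)
  11 -> 111111111110 (12 bits)
  7 -> 11111110 (8 bits)
  10 -> 11111111110 (11 bits)
  8 -> 111111110 (9 bits)
Total length = 8 + 12 + 8 + 11 + 9 = 48 bits.

Unary([7, 11, 7, 10, 8]) = 111111101111111111101111111011111111110111111110 (48 bits)


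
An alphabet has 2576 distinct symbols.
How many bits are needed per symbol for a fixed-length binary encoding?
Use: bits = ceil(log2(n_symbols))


log2(2576) = 11.3309
Bracket: 2^11 = 2048 < 2576 <= 2^12 = 4096
So ceil(log2(2576)) = 12

bits = ceil(log2(2576)) = ceil(11.3309) = 12 bits


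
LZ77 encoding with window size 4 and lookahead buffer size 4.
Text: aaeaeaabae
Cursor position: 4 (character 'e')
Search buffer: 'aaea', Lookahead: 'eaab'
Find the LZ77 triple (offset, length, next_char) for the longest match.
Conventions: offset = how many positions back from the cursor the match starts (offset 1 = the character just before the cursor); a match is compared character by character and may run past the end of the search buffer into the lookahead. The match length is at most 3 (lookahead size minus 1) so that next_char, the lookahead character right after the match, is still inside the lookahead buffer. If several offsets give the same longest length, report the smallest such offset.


Try each offset into the search buffer:
  offset=1 (pos 3, char 'a'): match length 0
  offset=2 (pos 2, char 'e'): match length 2
  offset=3 (pos 1, char 'a'): match length 0
  offset=4 (pos 0, char 'a'): match length 0
Longest match has length 2 at offset 2.
next_char = character at position 4 + 2 = 6 -> 'a'

Best match: offset=2, length=2 (matching 'ea' starting at position 2)
LZ77 triple: (2, 2, 'a')


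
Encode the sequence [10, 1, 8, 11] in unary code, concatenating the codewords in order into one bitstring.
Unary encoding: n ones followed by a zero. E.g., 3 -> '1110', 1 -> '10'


Encode each number as n ones followed by a terminating 0:
  10 -> 11111111110 (11 bits)
  1 -> 10 (2 bits)
  8 -> 111111110 (9 bits)
  11 -> 111111111110 (12 bits)
Total length = 11 + 2 + 9 + 12 = 34 bits.

Unary([10, 1, 8, 11]) = 1111111111010111111110111111111110 (34 bits)


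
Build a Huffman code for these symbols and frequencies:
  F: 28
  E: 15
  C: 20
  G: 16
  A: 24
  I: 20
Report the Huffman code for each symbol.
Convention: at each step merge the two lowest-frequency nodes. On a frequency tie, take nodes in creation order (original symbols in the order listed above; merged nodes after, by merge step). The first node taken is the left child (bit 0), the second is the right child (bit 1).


Huffman tree construction:
Step 1: Merge E(15) + G(16) = 31
Step 2: Merge C(20) + I(20) = 40
Step 3: Merge A(24) + F(28) = 52
Step 4: Merge (E+G)(31) + (C+I)(40) = 71
Step 5: Merge (A+F)(52) + ((E+G)+(C+I))(71) = 123
Read each symbol's code off the tree from the root (left child = 0, right child = 1).

Codes:
  F: 01 (length 2)
  E: 100 (length 3)
  C: 110 (length 3)
  G: 101 (length 3)
  A: 00 (length 2)
  I: 111 (length 3)
Average code length: 317/123 = 2.5772 bits/symbol


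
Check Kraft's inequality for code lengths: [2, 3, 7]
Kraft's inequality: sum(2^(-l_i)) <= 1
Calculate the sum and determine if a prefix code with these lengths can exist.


Sum = 2^(-2) + 2^(-3) + 2^(-7)
    = 0.25 + 0.125 + 0.0078125
    = 49/128 = 0.3828125
Since 0.3828125 <= 1, Kraft's inequality IS satisfied.
A prefix code with these lengths CAN exist.

Kraft sum = 0.3828125. Satisfied.


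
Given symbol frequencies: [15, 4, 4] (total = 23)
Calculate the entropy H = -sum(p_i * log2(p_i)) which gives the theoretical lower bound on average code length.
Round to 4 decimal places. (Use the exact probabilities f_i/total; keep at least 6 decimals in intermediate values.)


Per-symbol terms -p_i * log2(p_i) with p_i = f_i/23:
  p = 15/23 = 0.652174: log2(p) = -0.616671, -p*log2(p) = 0.402177
  p = 4/23 = 0.173913: log2(p) = -2.523562, -p*log2(p) = 0.438880
  p = 4/23 = 0.173913: log2(p) = -2.523562, -p*log2(p) = 0.438880
H = 0.402177 + 0.438880 + 0.438880 = 1.279937

H = 1.2799 bits/symbol


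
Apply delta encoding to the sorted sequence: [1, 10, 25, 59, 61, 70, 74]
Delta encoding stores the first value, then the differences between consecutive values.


First value: 1
Deltas:
  10 - 1 = 9
  25 - 10 = 15
  59 - 25 = 34
  61 - 59 = 2
  70 - 61 = 9
  74 - 70 = 4


Delta encoded: [1, 9, 15, 34, 2, 9, 4]


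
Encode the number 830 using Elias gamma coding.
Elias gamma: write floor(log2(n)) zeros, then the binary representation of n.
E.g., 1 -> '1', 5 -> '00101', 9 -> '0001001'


num_bits = floor(log2(830)) + 1 = 10
leading_zeros = num_bits - 1 = 9
binary(830) = 1100111110

Elias gamma(830) = '000000000' + '1100111110' = 0000000001100111110 (19 bits)


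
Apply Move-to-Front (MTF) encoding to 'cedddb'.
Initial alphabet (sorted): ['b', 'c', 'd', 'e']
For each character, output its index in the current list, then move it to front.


MTF encoding:
'c': index 1 in ['b', 'c', 'd', 'e'] -> ['c', 'b', 'd', 'e']
'e': index 3 in ['c', 'b', 'd', 'e'] -> ['e', 'c', 'b', 'd']
'd': index 3 in ['e', 'c', 'b', 'd'] -> ['d', 'e', 'c', 'b']
'd': index 0 in ['d', 'e', 'c', 'b'] -> ['d', 'e', 'c', 'b']
'd': index 0 in ['d', 'e', 'c', 'b'] -> ['d', 'e', 'c', 'b']
'b': index 3 in ['d', 'e', 'c', 'b'] -> ['b', 'd', 'e', 'c']


Output: [1, 3, 3, 0, 0, 3]


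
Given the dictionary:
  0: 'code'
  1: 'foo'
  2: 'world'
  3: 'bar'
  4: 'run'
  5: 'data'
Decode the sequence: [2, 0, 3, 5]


Look up each index in the dictionary:
  2 -> 'world'
  0 -> 'code'
  3 -> 'bar'
  5 -> 'data'

Decoded: "world code bar data"


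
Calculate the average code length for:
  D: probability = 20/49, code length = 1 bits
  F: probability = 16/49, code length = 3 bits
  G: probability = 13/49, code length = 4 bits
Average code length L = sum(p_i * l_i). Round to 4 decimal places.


Weighted contributions p_i * l_i:
  D: (20/49) * 1 = 20/49
  F: (16/49) * 3 = 48/49
  G: (13/49) * 4 = 52/49
Sum = (20 + 48 + 52)/49 = 120/49

L = 120/49 = 2.4490 bits/symbol


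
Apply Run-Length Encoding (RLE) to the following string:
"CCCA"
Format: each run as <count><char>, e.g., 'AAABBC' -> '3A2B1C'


Scanning runs left to right:
  i=0: run of 'C' x 3 -> '3C'
  i=3: run of 'A' x 1 -> '1A'

RLE = 3C1A


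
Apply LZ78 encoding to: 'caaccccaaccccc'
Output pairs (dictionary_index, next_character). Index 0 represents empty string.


LZ78 encoding steps:
Dictionary: {0: ''}
Step 1: w='' (idx 0), next='c' -> output (0, 'c'), add 'c' as idx 1
Step 2: w='' (idx 0), next='a' -> output (0, 'a'), add 'a' as idx 2
Step 3: w='a' (idx 2), next='c' -> output (2, 'c'), add 'ac' as idx 3
Step 4: w='c' (idx 1), next='c' -> output (1, 'c'), add 'cc' as idx 4
Step 5: w='c' (idx 1), next='a' -> output (1, 'a'), add 'ca' as idx 5
Step 6: w='ac' (idx 3), next='c' -> output (3, 'c'), add 'acc' as idx 6
Step 7: w='cc' (idx 4), next='c' -> output (4, 'c'), add 'ccc' as idx 7


Encoded: [(0, 'c'), (0, 'a'), (2, 'c'), (1, 'c'), (1, 'a'), (3, 'c'), (4, 'c')]


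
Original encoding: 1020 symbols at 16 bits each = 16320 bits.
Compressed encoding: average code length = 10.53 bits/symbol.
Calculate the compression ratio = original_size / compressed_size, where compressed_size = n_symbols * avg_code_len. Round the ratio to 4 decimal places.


original_size = n_symbols * orig_bits = 1020 * 16 = 16320 bits
compressed_size = n_symbols * avg_code_len = 1020 * 10.53 = 10740.6 bits
ratio = original_size / compressed_size = 16320 / 10740.6 = 1.5195

Compression ratio = 1.5195


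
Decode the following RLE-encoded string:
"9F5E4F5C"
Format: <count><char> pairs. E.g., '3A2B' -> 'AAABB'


Expanding each <count><char> pair:
  9F -> 'FFFFFFFFF'
  5E -> 'EEEEE'
  4F -> 'FFFF'
  5C -> 'CCCCC'

Decoded = FFFFFFFFFEEEEEFFFFCCCCC


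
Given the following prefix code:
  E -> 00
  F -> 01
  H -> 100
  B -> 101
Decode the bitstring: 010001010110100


Decoding step by step:
Bits 01 -> F
Bits 00 -> E
Bits 01 -> F
Bits 01 -> F
Bits 01 -> F
Bits 101 -> B
Bits 00 -> E


Decoded message: FEFFFBE


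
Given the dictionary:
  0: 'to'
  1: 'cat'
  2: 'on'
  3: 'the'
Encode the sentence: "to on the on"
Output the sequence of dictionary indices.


Look up each word in the dictionary:
  'to' -> 0
  'on' -> 2
  'the' -> 3
  'on' -> 2

Encoded: [0, 2, 3, 2]


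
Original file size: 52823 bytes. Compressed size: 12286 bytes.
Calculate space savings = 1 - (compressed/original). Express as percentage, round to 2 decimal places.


ratio = compressed/original = 12286/52823 = 0.232588
savings = 1 - ratio = 1 - 0.232588 = 0.767412
as a percentage: 0.767412 * 100 = 76.74%

Space savings = 1 - 12286/52823 = 76.74%


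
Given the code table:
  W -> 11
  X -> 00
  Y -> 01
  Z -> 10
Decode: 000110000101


Decoding:
00 -> X
01 -> Y
10 -> Z
00 -> X
01 -> Y
01 -> Y


Result: XYZXYY


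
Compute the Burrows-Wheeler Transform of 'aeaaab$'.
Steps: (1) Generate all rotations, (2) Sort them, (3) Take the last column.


Rotations (sorted):
  0: $aeaaab -> last char: b
  1: aaab$ae -> last char: e
  2: aab$aea -> last char: a
  3: ab$aeaa -> last char: a
  4: aeaaab$ -> last char: $
  5: b$aeaaa -> last char: a
  6: eaaab$a -> last char: a


BWT = beaa$aa


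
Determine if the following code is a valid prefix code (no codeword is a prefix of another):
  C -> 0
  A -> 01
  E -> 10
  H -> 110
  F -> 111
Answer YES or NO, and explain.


Checking each pair (does one codeword prefix another?):
  C='0' vs A='01': prefix -- VIOLATION

NO -- this is NOT a valid prefix code. C (0) is a prefix of A (01).


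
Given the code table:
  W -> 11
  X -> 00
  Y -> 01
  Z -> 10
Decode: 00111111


Decoding:
00 -> X
11 -> W
11 -> W
11 -> W


Result: XWWW


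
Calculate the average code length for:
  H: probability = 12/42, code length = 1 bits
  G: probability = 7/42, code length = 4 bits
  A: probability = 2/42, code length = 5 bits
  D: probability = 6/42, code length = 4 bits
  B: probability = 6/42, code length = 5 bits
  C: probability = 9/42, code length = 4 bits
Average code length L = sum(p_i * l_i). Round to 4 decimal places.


Weighted contributions p_i * l_i:
  H: (12/42) * 1 = 12/42
  G: (7/42) * 4 = 28/42
  A: (2/42) * 5 = 10/42
  D: (6/42) * 4 = 24/42
  B: (6/42) * 5 = 30/42
  C: (9/42) * 4 = 36/42
Sum = (12 + 28 + 10 + 24 + 30 + 36)/42 = 140/42

L = 140/42 = 3.3333 bits/symbol


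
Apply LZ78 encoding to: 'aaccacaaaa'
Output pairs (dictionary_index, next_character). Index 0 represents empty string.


LZ78 encoding steps:
Dictionary: {0: ''}
Step 1: w='' (idx 0), next='a' -> output (0, 'a'), add 'a' as idx 1
Step 2: w='a' (idx 1), next='c' -> output (1, 'c'), add 'ac' as idx 2
Step 3: w='' (idx 0), next='c' -> output (0, 'c'), add 'c' as idx 3
Step 4: w='ac' (idx 2), next='a' -> output (2, 'a'), add 'aca' as idx 4
Step 5: w='a' (idx 1), next='a' -> output (1, 'a'), add 'aa' as idx 5
Step 6: w='a' (idx 1), end of input -> output (1, '')


Encoded: [(0, 'a'), (1, 'c'), (0, 'c'), (2, 'a'), (1, 'a'), (1, '')]
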